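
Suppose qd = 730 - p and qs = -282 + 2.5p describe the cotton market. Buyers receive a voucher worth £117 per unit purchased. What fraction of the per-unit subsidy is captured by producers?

Producer share = 2/7

Pre-subsidy: 730 - p = -282 + 2.5p gives p* = 2024/7, q* = 3086/7.
With the rebate, buyers effectively pay pb = ps − 117, where ps is the price sellers receive.
Demand in terms of ps becomes qd = 730 − 1(ps − 117) = 847 - ps. Setting this equal to supply: 847 - ps = -282 + 2.5ps, so ps = 2258/7.
Buyers pay pb = 2258/7 − 117 = 1439/7; q' = -282 + 2.5·(2258/7) = 3671/7.
Buyers' price falls by p* − pb = 2024/7 − 1439/7 = 585/7; sellers' price rises by ps − p* = 2258/7 − 2024/7 = 234/7.
So producers capture (234/7)/117 = 2/7 of each unit of subsidy.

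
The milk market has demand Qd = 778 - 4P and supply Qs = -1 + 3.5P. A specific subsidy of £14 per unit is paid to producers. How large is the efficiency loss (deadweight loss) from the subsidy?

Deadweight loss = 2744/15

Pre-subsidy: 778 - 4P = -1 + 3.5P gives P* = 1558/15, Q* = 5438/15.
With the subsidy, sellers receive Ps = Pb + 14 for each unit, where Pb is the price buyers pay.
Supply in terms of Pb becomes Qs = -1 + 3.5(Pb + 14) = 48 + 3.5Pb. Setting this equal to demand: 778 - 4Pb = 48 + 3.5Pb, so Pb = 292/3.
Sellers receive Ps = 292/3 + 14 = 334/3; Q' = 778 − 4·(292/3) = 1166/3.
The subsidy expands output by 1166/3 − 5438/15 = 392/15 past the efficient level; on those units the gap between marginal cost and willingness to pay runs from 0 up to 14.
DWL = ½ × 14 × 392/15 = 2744/15.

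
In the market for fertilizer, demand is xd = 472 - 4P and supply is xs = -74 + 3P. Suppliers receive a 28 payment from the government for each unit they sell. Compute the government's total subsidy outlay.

Government cost = 5824

Pre-subsidy: 472 - 4P = -74 + 3P gives P* = 78, x* = 160.
With the subsidy, sellers receive Ps = Pb + 28 for each unit, where Pb is the price buyers pay.
Supply in terms of Pb becomes xs = -74 + 3(Pb + 28) = 10 + 3Pb. Setting this equal to demand: 472 - 4Pb = 10 + 3Pb, so Pb = 66.
Sellers receive Ps = 66 + 28 = 94; x' = 472 − 4·66 = 208.
Government outlay = subsidy × quantity = 28 × 208 = 5824.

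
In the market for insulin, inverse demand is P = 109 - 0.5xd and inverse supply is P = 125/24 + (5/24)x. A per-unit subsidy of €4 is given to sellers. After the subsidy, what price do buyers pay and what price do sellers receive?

Pre-subsidy: 109 - 0.5x = 125/24 + (5/24)x gives x* = 2491/17 and P* = 1215/34.
With the subsidy, sellers receive Ps = Pb + 4 for each unit, where Pb is the price buyers pay.
On the curves, Pb = 109 - 0.5x and Ps = 125/24 + (5/24)x; the wedge Ps − Pb = 4 gives 125/24 + (5/24)x − (109 - 0.5x) = 4, so x' = 2587/17.
Then Pb = 109 − 0.5·(2587/17) = 1119/34 and Ps = 125/24 + (5/24)·(2587/17) = 1255/34.

Buyers pay 1119/34; sellers receive 1255/34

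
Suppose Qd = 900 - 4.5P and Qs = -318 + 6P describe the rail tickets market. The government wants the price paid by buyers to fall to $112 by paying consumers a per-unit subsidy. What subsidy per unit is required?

At a buyer price of 112, quantity demanded is 900 − 4.5·112 = 396.
Sellers supply 396 only when they receive Ps with -318 + 6·Ps = 396, i.e. Ps = 119.
s = Ps − Pb = 119 − 112 = 7.

Required subsidy s = $7 per unit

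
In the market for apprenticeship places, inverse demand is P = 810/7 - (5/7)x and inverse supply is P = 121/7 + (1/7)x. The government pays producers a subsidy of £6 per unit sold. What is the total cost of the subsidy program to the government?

Pre-subsidy: 810/7 - (5/7)x = 121/7 + (1/7)x gives x* = 689/6 and P* = 1415/42.
With the subsidy, sellers receive Ps = Pb + 6 for each unit, where Pb is the price buyers pay.
On the curves, Pb = 810/7 - (5/7)x and Ps = 121/7 + (1/7)x; the wedge Ps − Pb = 6 gives 121/7 + (1/7)x − (810/7 - (5/7)x) = 6, so x' = 731/6.
Then Pb = 810/7 − (5/7)·(731/6) = 1205/42 and Ps = 121/7 + (1/7)·(731/6) = 1457/42.
Government outlay = subsidy × quantity = 6 × 731/6 = 731.

Government cost = £731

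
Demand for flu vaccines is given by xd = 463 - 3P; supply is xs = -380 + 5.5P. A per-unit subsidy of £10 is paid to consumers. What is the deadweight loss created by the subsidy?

Deadweight loss = 1650/17

Pre-subsidy: 463 - 3P = -380 + 5.5P gives P* = 1686/17, x* = 2813/17.
With the rebate, buyers effectively pay Pb = Ps − 10, where Ps is the price sellers receive.
Demand in terms of Ps becomes xd = 463 − 3(Ps − 10) = 493 - 3Ps. Setting this equal to supply: 493 - 3Ps = -380 + 5.5Ps, so Ps = 1746/17.
Buyers pay Pb = 1746/17 − 10 = 1576/17; x' = -380 + 5.5·(1746/17) = 3143/17.
The subsidy expands output by 3143/17 − 2813/17 = 330/17 past the efficient level; on those units the gap between marginal cost and willingness to pay runs from 0 up to 10.
DWL = ½ × 10 × 330/17 = 1650/17.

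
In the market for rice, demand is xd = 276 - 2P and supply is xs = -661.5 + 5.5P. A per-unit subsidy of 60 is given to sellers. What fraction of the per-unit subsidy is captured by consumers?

Pre-subsidy: 276 - 2P = -661.5 + 5.5P gives P* = 125, x* = 26.
With the subsidy, sellers receive Ps = Pb + 60 for each unit, where Pb is the price buyers pay.
Supply in terms of Pb becomes xs = -661.5 + 5.5(Pb + 60) = -331.5 + 5.5Pb. Setting this equal to demand: 276 - 2Pb = -331.5 + 5.5Pb, so Pb = 81.
Sellers receive Ps = 81 + 60 = 141; x' = 276 − 2·81 = 114.
Buyers' price falls by P* − Pb = 125 − 81 = 44; sellers' price rises by Ps − P* = 141 − 125 = 16.
So consumers capture 44/60 = 11/15 of each unit of subsidy.

Consumer share = 11/15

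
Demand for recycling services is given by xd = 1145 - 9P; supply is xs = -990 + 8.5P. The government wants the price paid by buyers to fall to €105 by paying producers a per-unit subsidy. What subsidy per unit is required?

Required subsidy s = €35 per unit

At a buyer price of 105, quantity demanded is 1145 − 9·105 = 200.
Sellers supply 200 only when they receive Ps with -990 + 8.5·Ps = 200, i.e. Ps = 140.
s = Ps − Pb = 140 − 105 = 35.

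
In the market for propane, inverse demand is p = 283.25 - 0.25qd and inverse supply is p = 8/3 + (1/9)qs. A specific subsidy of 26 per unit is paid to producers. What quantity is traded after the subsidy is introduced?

q' = 849

Pre-subsidy: 283.25 - 0.25q = 8/3 + (1/9)q gives q* = 777 and p* = 89.
With the subsidy, sellers receive ps = pb + 26 for each unit, where pb is the price buyers pay.
On the curves, pb = 283.25 - 0.25q and ps = 8/3 + (1/9)q; the wedge ps − pb = 26 gives 8/3 + (1/9)q − (283.25 - 0.25q) = 26, so q' = 849.
Then pb = 283.25 − 0.25·849 = 71 and ps = 8/3 + (1/9)·849 = 97.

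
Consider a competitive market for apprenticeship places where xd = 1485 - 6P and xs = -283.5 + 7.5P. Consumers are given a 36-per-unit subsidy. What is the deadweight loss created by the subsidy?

Pre-subsidy: 1485 - 6P = -283.5 + 7.5P gives P* = 131, x* = 699.
With the rebate, buyers effectively pay Pb = Ps − 36, where Ps is the price sellers receive.
Demand in terms of Ps becomes xd = 1485 − 6(Ps − 36) = 1701 - 6Ps. Setting this equal to supply: 1701 - 6Ps = -283.5 + 7.5Ps, so Ps = 147.
Buyers pay Pb = 147 − 36 = 111; x' = -283.5 + 7.5·147 = 819.
The subsidy expands output by 819 − 699 = 120 past the efficient level; on those units the gap between marginal cost and willingness to pay runs from 0 up to 36.
DWL = ½ × 36 × 120 = 2160.

Deadweight loss = 2160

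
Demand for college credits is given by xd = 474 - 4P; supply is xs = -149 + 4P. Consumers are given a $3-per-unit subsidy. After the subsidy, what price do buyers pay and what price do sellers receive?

Pre-subsidy: 474 - 4P = -149 + 4P gives P* = 77.875, x* = 162.5.
With the rebate, buyers effectively pay Pb = Ps − 3, where Ps is the price sellers receive.
Demand in terms of Ps becomes xd = 474 − 4(Ps − 3) = 486 - 4Ps. Setting this equal to supply: 486 - 4Ps = -149 + 4Ps, so Ps = 79.375.
Buyers pay Pb = 79.375 − 3 = 76.375; x' = -149 + 4·79.375 = 168.5.

Buyers pay $76.375; sellers receive $79.375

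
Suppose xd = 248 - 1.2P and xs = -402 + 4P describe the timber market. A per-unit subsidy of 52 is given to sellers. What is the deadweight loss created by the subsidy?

Deadweight loss = 1248

Pre-subsidy: 248 - 1.2P = -402 + 4P gives P* = 125, x* = 98.
With the subsidy, sellers receive Ps = Pb + 52 for each unit, where Pb is the price buyers pay.
Supply in terms of Pb becomes xs = -402 + 4(Pb + 52) = -194 + 4Pb. Setting this equal to demand: 248 - 1.2Pb = -194 + 4Pb, so Pb = 85.
Sellers receive Ps = 85 + 52 = 137; x' = 248 − 1.2·85 = 146.
The subsidy expands output by 146 − 98 = 48 past the efficient level; on those units the gap between marginal cost and willingness to pay runs from 0 up to 52.
DWL = ½ × 52 × 48 = 1248.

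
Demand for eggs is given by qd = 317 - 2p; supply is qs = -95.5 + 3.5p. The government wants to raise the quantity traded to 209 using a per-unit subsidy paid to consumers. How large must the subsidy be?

Required subsidy s = 33 per unit

At q = 209, invert demand for the buyer price: pb = (317 − 209)/2 = 54; invert supply for the seller price: ps = (209 − (-95.5))/3.5 = 87.
The subsidy must fill the gap: s = ps − pb = 87 − 54 = 33.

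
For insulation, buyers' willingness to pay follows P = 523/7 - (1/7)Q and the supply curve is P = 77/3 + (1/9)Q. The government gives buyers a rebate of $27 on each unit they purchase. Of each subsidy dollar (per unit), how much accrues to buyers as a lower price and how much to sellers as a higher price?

Buyers gain $15.1875 per unit; sellers gain $11.8125 per unit

Pre-subsidy: 523/7 - (1/7)Q = 77/3 + (1/9)Q gives Q* = 193.125 and P* = 47.125.
With the rebate, buyers effectively pay Pb = Ps − 27, where Ps is the price sellers receive.
On the curves, Pb = 523/7 - (1/7)Q and Ps = 77/3 + (1/9)Q; the wedge Ps − Pb = 27 gives 77/3 + (1/9)Q − (523/7 - (1/7)Q) = 27, so Q' = 299.4375.
Then Pb = 523/7 − (1/7)·299.4375 = 31.9375 and Ps = 77/3 + (1/9)·299.4375 = 58.9375.
Buyers' price falls by P* − Pb = 47.125 − 31.9375 = 15.1875; sellers' price rises by Ps − P* = 58.9375 − 47.125 = 11.8125.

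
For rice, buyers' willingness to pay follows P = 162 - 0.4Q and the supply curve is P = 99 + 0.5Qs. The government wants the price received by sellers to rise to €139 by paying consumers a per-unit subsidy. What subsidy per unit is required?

At a seller price of 139, quantity supplied is -198 + 2·139 = 80.
Buyers absorb 80 only when they pay Pb = 162 − 0.4·80 = 130.
s = Ps − Pb = 139 − 130 = 9.

Required subsidy s = €9 per unit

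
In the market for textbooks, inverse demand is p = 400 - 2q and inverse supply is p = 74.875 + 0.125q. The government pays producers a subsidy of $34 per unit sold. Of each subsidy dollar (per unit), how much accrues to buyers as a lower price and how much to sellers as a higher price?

Pre-subsidy: 400 - 2q = 74.875 + 0.125q gives q* = 153 and p* = 94.
With the subsidy, sellers receive ps = pb + 34 for each unit, where pb is the price buyers pay.
On the curves, pb = 400 - 2q and ps = 74.875 + 0.125q; the wedge ps − pb = 34 gives 74.875 + 0.125q − (400 - 2q) = 34, so q' = 169.
Then pb = 400 − 2·169 = 62 and ps = 74.875 + 0.125·169 = 96.
Buyers' price falls by p* − pb = 94 − 62 = 32; sellers' price rises by ps − p* = 96 − 94 = 2.

Buyers gain $32 per unit; sellers gain $2 per unit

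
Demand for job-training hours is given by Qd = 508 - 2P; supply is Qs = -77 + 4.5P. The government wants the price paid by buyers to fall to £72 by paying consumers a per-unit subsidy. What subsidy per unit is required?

At a buyer price of 72, quantity demanded is 508 − 2·72 = 364.
Sellers supply 364 only when they receive Ps with -77 + 4.5·Ps = 364, i.e. Ps = 98.
s = Ps − Pb = 98 − 72 = 26.

Required subsidy s = £26 per unit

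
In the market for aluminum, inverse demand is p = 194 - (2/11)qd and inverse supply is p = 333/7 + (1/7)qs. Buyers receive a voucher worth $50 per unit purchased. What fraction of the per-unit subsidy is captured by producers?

Pre-subsidy: 194 - (2/11)q = 333/7 + (1/7)q gives q* = 451 and p* = 112.
With the rebate, buyers effectively pay pb = ps − 50, where ps is the price sellers receive.
On the curves, pb = 194 - (2/11)q and ps = 333/7 + (1/7)q; the wedge ps − pb = 50 gives 333/7 + (1/7)q − (194 - (2/11)q) = 50, so q' = 605.
Then pb = 194 − (2/11)·605 = 84 and ps = 333/7 + (1/7)·605 = 134.
Buyers' price falls by p* − pb = 112 − 84 = 28; sellers' price rises by ps − p* = 134 − 112 = 22.
So producers capture 22/50 = 0.44 of each unit of subsidy.

Producer share = 0.44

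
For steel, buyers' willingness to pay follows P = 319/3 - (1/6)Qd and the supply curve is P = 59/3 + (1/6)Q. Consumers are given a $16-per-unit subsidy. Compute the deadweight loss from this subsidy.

Deadweight loss = $384

Pre-subsidy: 319/3 - (1/6)Q = 59/3 + (1/6)Q gives Q* = 260 and P* = 63.
With the rebate, buyers effectively pay Pb = Ps − 16, where Ps is the price sellers receive.
On the curves, Pb = 319/3 - (1/6)Q and Ps = 59/3 + (1/6)Q; the wedge Ps − Pb = 16 gives 59/3 + (1/6)Q − (319/3 - (1/6)Q) = 16, so Q' = 308.
Then Pb = 319/3 − (1/6)·308 = 55 and Ps = 59/3 + (1/6)·308 = 71.
The subsidy expands output by 308 − 260 = 48 past the efficient level; on those units the gap between marginal cost and willingness to pay runs from 0 up to 16.
DWL = ½ × 16 × 48 = 384.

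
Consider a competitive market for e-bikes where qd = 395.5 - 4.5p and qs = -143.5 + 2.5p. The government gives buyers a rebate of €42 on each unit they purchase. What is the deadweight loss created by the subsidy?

Pre-subsidy: 395.5 - 4.5p = -143.5 + 2.5p gives p* = 77, q* = 49.
With the rebate, buyers effectively pay pb = ps − 42, where ps is the price sellers receive.
Demand in terms of ps becomes qd = 395.5 − 4.5(ps − 42) = 584.5 - 4.5ps. Setting this equal to supply: 584.5 - 4.5ps = -143.5 + 2.5ps, so ps = 104.
Buyers pay pb = 104 − 42 = 62; q' = -143.5 + 2.5·104 = 116.5.
The subsidy expands output by 116.5 − 49 = 67.5 past the efficient level; on those units the gap between marginal cost and willingness to pay runs from 0 up to 42.
DWL = ½ × 42 × 67.5 = 1417.5.

Deadweight loss = €1417.5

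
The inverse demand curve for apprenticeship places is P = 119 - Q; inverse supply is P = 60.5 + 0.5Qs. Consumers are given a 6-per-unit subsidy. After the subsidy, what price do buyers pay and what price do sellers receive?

Pre-subsidy: 119 - Q = 60.5 + 0.5Q gives Q* = 39 and P* = 80.
With the rebate, buyers effectively pay Pb = Ps − 6, where Ps is the price sellers receive.
On the curves, Pb = 119 - Q and Ps = 60.5 + 0.5Q; the wedge Ps − Pb = 6 gives 60.5 + 0.5Q − (119 - Q) = 6, so Q' = 43.
Then Pb = 119 − 1·43 = 76 and Ps = 60.5 + 0.5·43 = 82.

Buyers pay 76; sellers receive 82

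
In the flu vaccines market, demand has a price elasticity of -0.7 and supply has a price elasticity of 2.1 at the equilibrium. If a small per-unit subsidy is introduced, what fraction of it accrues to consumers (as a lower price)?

For a small subsidy around the equilibrium, the benefit split depends on the relative slopes, which at a point are proportional to the elasticities.
Buyer share = εs/(εs + |εd|) = 2.1/(2.1 + 0.7) = 0.75; seller share = |εd|/(εs + |εd|) = 0.25.

Consumer share = 0.75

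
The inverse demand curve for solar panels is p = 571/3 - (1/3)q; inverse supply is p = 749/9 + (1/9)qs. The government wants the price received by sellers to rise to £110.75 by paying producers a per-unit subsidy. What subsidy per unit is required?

At a seller price of 110.75, quantity supplied is -749 + 9·110.75 = 247.75.
Buyers absorb 247.75 only when they pay pb = 571/3 − (1/3)·247.75 = 107.75.
s = ps − pb = 110.75 − 107.75 = 3.

Required subsidy s = £3 per unit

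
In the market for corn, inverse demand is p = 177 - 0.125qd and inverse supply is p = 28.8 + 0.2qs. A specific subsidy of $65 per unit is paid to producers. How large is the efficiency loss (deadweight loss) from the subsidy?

Deadweight loss = $6500

Pre-subsidy: 177 - 0.125q = 28.8 + 0.2q gives q* = 456 and p* = 120.
With the subsidy, sellers receive ps = pb + 65 for each unit, where pb is the price buyers pay.
On the curves, pb = 177 - 0.125q and ps = 28.8 + 0.2q; the wedge ps − pb = 65 gives 28.8 + 0.2q − (177 - 0.125q) = 65, so q' = 656.
Then pb = 177 − 0.125·656 = 95 and ps = 28.8 + 0.2·656 = 160.
The subsidy expands output by 656 − 456 = 200 past the efficient level; on those units the gap between marginal cost and willingness to pay runs from 0 up to 65.
DWL = ½ × 65 × 200 = 6500.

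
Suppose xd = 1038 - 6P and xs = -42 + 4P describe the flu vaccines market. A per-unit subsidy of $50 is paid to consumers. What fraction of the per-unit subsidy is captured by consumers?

Consumer share = 0.4

Pre-subsidy: 1038 - 6P = -42 + 4P gives P* = 108, x* = 390.
With the rebate, buyers effectively pay Pb = Ps − 50, where Ps is the price sellers receive.
Demand in terms of Ps becomes xd = 1038 − 6(Ps − 50) = 1338 - 6Ps. Setting this equal to supply: 1338 - 6Ps = -42 + 4Ps, so Ps = 138.
Buyers pay Pb = 138 − 50 = 88; x' = -42 + 4·138 = 510.
Buyers' price falls by P* − Pb = 108 − 88 = 20; sellers' price rises by Ps − P* = 138 − 108 = 30.
So consumers capture 20/50 = 0.4 of each unit of subsidy.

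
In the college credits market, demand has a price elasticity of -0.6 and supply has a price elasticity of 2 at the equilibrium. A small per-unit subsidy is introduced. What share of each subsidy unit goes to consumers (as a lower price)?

For a small subsidy around the equilibrium, the benefit split depends on the relative slopes, which at a point are proportional to the elasticities.
Buyer share = εs/(εs + |εd|) = 2/(2 + 0.6) = 10/13; seller share = |εd|/(εs + |εd|) = 3/13.

Consumer share = 10/13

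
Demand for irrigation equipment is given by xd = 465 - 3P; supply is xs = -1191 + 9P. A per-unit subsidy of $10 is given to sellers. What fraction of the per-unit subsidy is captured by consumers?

Pre-subsidy: 465 - 3P = -1191 + 9P gives P* = 138, x* = 51.
With the subsidy, sellers receive Ps = Pb + 10 for each unit, where Pb is the price buyers pay.
Supply in terms of Pb becomes xs = -1191 + 9(Pb + 10) = -1101 + 9Pb. Setting this equal to demand: 465 - 3Pb = -1101 + 9Pb, so Pb = 130.5.
Sellers receive Ps = 130.5 + 10 = 140.5; x' = 465 − 3·130.5 = 73.5.
Buyers' price falls by P* − Pb = 138 − 130.5 = 7.5; sellers' price rises by Ps − P* = 140.5 − 138 = 2.5.
So consumers capture 7.5/10 = 0.75 of each unit of subsidy.

Consumer share = 0.75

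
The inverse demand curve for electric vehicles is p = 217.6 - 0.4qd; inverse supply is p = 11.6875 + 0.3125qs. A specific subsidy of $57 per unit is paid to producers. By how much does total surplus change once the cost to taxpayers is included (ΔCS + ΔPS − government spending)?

Net change in total surplus = -$2280

Pre-subsidy: 217.6 - 0.4q = 11.6875 + 0.3125q gives q* = 289 and p* = 102.
With the subsidy, sellers receive ps = pb + 57 for each unit, where pb is the price buyers pay.
On the curves, pb = 217.6 - 0.4q and ps = 11.6875 + 0.3125q; the wedge ps − pb = 57 gives 11.6875 + 0.3125q − (217.6 - 0.4q) = 57, so q' = 369.
Then pb = 217.6 − 0.4·369 = 70 and ps = 11.6875 + 0.3125·369 = 127.
ΔCS = ½(289 + 369)(102 − 70) = 10528; ΔPS = ½(289 + 369)(127 − 102) = 8225.
Government spending = 57 × 369 = 21033.
Net change = 10528 + 8225 − 21033 = -2280. The loss equals the DWL triangle ½·57·80.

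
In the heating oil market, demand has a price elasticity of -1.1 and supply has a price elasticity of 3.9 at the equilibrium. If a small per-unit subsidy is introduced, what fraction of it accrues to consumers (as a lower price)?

Consumer share = 0.78

For a small subsidy around the equilibrium, the benefit split depends on the relative slopes, which at a point are proportional to the elasticities.
Buyer share = εs/(εs + |εd|) = 3.9/(3.9 + 1.1) = 0.78; seller share = |εd|/(εs + |εd|) = 0.22.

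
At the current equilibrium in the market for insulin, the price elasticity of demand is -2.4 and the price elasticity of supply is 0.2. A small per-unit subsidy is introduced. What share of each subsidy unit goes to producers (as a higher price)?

For a small subsidy around the equilibrium, the benefit split depends on the relative slopes, which at a point are proportional to the elasticities.
Buyer share = εs/(εs + |εd|) = 0.2/(0.2 + 2.4) = 1/13; seller share = |εd|/(εs + |εd|) = 12/13.
So producers capture 12/13 of the subsidy.

Producer share = 12/13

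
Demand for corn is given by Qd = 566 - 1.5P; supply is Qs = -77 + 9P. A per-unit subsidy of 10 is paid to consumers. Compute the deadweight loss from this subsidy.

Pre-subsidy: 566 - 1.5P = -77 + 9P gives P* = 1286/21, Q* = 3319/7.
With the rebate, buyers effectively pay Pb = Ps − 10, where Ps is the price sellers receive.
Demand in terms of Ps becomes Qd = 566 − 1.5(Ps − 10) = 581 - 1.5Ps. Setting this equal to supply: 581 - 1.5Ps = -77 + 9Ps, so Ps = 188/3.
Buyers pay Pb = 188/3 − 10 = 158/3; Q' = -77 + 9·(188/3) = 487.
The subsidy expands output by 487 − 3319/7 = 90/7 past the efficient level; on those units the gap between marginal cost and willingness to pay runs from 0 up to 10.
DWL = ½ × 10 × 90/7 = 450/7.

Deadweight loss = 450/7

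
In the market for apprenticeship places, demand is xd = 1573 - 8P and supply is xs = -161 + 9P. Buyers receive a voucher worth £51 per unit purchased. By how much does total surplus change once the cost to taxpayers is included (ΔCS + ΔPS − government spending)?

Net change in total surplus = -£5508

Pre-subsidy: 1573 - 8P = -161 + 9P gives P* = 102, x* = 757.
With the rebate, buyers effectively pay Pb = Ps − 51, where Ps is the price sellers receive.
Demand in terms of Ps becomes xd = 1573 − 8(Ps − 51) = 1981 - 8Ps. Setting this equal to supply: 1981 - 8Ps = -161 + 9Ps, so Ps = 126.
Buyers pay Pb = 126 − 51 = 75; x' = -161 + 9·126 = 973.
ΔCS = ½(757 + 973)(102 − 75) = 23355; ΔPS = ½(757 + 973)(126 − 102) = 20760.
Government spending = 51 × 973 = 49623.
Net change = 23355 + 20760 − 49623 = -5508. The loss equals the DWL triangle ½·51·216.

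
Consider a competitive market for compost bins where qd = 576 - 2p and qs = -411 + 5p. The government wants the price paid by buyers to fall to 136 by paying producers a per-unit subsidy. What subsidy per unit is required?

Required subsidy s = 7 per unit

At a buyer price of 136, quantity demanded is 576 − 2·136 = 304.
Sellers supply 304 only when they receive ps with -411 + 5·ps = 304, i.e. ps = 143.
s = ps − pb = 143 − 136 = 7.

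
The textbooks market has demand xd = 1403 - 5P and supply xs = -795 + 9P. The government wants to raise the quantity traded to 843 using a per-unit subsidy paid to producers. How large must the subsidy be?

Required subsidy s = 70 per unit

At x = 843, invert demand for the buyer price: Pb = (1403 − 843)/5 = 112; invert supply for the seller price: Ps = (843 − (-795))/9 = 182.
The subsidy must fill the gap: s = Ps − Pb = 182 − 112 = 70.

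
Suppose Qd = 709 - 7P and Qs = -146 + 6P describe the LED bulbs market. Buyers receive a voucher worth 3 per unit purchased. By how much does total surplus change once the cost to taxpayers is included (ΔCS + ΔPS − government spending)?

Net change in total surplus = -189/13

Pre-subsidy: 709 - 7P = -146 + 6P gives P* = 855/13, Q* = 3232/13.
With the rebate, buyers effectively pay Pb = Ps − 3, where Ps is the price sellers receive.
Demand in terms of Ps becomes Qd = 709 − 7(Ps − 3) = 730 - 7Ps. Setting this equal to supply: 730 - 7Ps = -146 + 6Ps, so Ps = 876/13.
Buyers pay Pb = 876/13 − 3 = 837/13; Q' = -146 + 6·(876/13) = 3358/13.
ΔCS = ½(3232/13 + 3358/13)(855/13 − 837/13) = 59310/169; ΔPS = ½(3232/13 + 3358/13)(876/13 − 855/13) = 69195/169.
Government spending = 3 × 3358/13 = 10074/13.
Net change = 59310/169 + 69195/169 − 10074/13 = -189/13. The loss equals the DWL triangle ½·3·126/13.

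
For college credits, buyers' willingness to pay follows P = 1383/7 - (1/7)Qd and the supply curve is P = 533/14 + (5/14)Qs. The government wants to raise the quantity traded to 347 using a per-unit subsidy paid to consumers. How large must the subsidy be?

At Q = 347, from the demand curve buyers pay Pb = 1383/7 − (1/7)·347 = 148; from the supply curve sellers need Ps = 533/14 + (5/14)·347 = 162.
The subsidy must fill the gap: s = Ps − Pb = 162 − 148 = 14.

Required subsidy s = 14 per unit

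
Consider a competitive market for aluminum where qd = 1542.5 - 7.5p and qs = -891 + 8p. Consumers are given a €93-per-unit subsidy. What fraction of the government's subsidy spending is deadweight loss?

Pre-subsidy: 1542.5 - 7.5p = -891 + 8p gives p* = 157, q* = 365.
With the rebate, buyers effectively pay pb = ps − 93, where ps is the price sellers receive.
Demand in terms of ps becomes qd = 1542.5 − 7.5(ps − 93) = 2240 - 7.5ps. Setting this equal to supply: 2240 - 7.5ps = -891 + 8ps, so ps = 202.
Buyers pay pb = 202 − 93 = 109; q' = -891 + 8·202 = 725.
ΔCS = ½(365 + 725)(157 − 109) = 26160; ΔPS = ½(365 + 725)(202 − 157) = 24525.
Government spending = 93 × 725 = 67425.
DWL = ½ × 93 × (725 − 365) = 16740; fraction = 16740 / 67425 = 36/145.

DWL / government spending = 36/145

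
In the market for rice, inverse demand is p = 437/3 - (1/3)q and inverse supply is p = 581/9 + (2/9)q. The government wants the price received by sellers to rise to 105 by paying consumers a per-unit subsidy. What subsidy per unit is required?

At a seller price of 105, quantity supplied is -290.5 + 4.5·105 = 182.
Buyers absorb 182 only when they pay pb = 437/3 − (1/3)·182 = 85.
s = ps − pb = 105 − 85 = 20.

Required subsidy s = 20 per unit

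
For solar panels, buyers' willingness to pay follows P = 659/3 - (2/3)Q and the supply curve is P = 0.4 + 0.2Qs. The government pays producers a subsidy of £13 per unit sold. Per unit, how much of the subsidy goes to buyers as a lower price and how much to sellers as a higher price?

Pre-subsidy: 659/3 - (2/3)Q = 0.4 + 0.2Q gives Q* = 253 and P* = 51.
With the subsidy, sellers receive Ps = Pb + 13 for each unit, where Pb is the price buyers pay.
On the curves, Pb = 659/3 - (2/3)Q and Ps = 0.4 + 0.2Q; the wedge Ps − Pb = 13 gives 0.4 + 0.2Q − (659/3 - (2/3)Q) = 13, so Q' = 268.
Then Pb = 659/3 − (2/3)·268 = 41 and Ps = 0.4 + 0.2·268 = 54.
Buyers' price falls by P* − Pb = 51 − 41 = 10; sellers' price rises by Ps − P* = 54 − 51 = 3.

Buyers gain £10 per unit; sellers gain £3 per unit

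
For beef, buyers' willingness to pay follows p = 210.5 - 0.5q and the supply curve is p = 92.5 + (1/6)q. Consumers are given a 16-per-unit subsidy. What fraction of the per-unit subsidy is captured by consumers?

Pre-subsidy: 210.5 - 0.5q = 92.5 + (1/6)q gives q* = 177 and p* = 122.
With the rebate, buyers effectively pay pb = ps − 16, where ps is the price sellers receive.
On the curves, pb = 210.5 - 0.5q and ps = 92.5 + (1/6)q; the wedge ps − pb = 16 gives 92.5 + (1/6)q − (210.5 - 0.5q) = 16, so q' = 201.
Then pb = 210.5 − 0.5·201 = 110 and ps = 92.5 + (1/6)·201 = 126.
Buyers' price falls by p* − pb = 122 − 110 = 12; sellers' price rises by ps − p* = 126 − 122 = 4.
So consumers capture 12/16 = 0.75 of each unit of subsidy.

Consumer share = 0.75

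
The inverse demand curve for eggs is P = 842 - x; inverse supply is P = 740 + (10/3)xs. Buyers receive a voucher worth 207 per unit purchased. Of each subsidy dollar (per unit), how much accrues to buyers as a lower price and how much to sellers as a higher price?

Pre-subsidy: 842 - x = 740 + (10/3)x gives x* = 306/13 and P* = 10640/13.
With the rebate, buyers effectively pay Pb = Ps − 207, where Ps is the price sellers receive.
On the curves, Pb = 842 - x and Ps = 740 + (10/3)x; the wedge Ps − Pb = 207 gives 740 + (10/3)x − (842 - x) = 207, so x' = 927/13.
Then Pb = 842 − 1·(927/13) = 10019/13 and Ps = 740 + (10/3)·(927/13) = 12710/13.
Buyers' price falls by P* − Pb = 10640/13 − 10019/13 = 621/13; sellers' price rises by Ps − P* = 12710/13 − 10640/13 = 2070/13.

Buyers gain 621/13 per unit; sellers gain 2070/13 per unit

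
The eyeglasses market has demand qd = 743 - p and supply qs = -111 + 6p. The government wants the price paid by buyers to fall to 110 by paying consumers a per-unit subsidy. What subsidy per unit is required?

Required subsidy s = 14 per unit

At a buyer price of 110, quantity demanded is 743 − 1·110 = 633.
Sellers supply 633 only when they receive ps with -111 + 6·ps = 633, i.e. ps = 124.
s = ps − pb = 124 − 110 = 14.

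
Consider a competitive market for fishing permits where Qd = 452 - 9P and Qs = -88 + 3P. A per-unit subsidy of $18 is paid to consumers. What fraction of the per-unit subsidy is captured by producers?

Producer share = 0.75

Pre-subsidy: 452 - 9P = -88 + 3P gives P* = 45, Q* = 47.
With the rebate, buyers effectively pay Pb = Ps − 18, where Ps is the price sellers receive.
Demand in terms of Ps becomes Qd = 452 − 9(Ps − 18) = 614 - 9Ps. Setting this equal to supply: 614 - 9Ps = -88 + 3Ps, so Ps = 58.5.
Buyers pay Pb = 58.5 − 18 = 40.5; Q' = -88 + 3·58.5 = 87.5.
Buyers' price falls by P* − Pb = 45 − 40.5 = 4.5; sellers' price rises by Ps − P* = 58.5 − 45 = 13.5.
So producers capture 13.5/18 = 0.75 of each unit of subsidy.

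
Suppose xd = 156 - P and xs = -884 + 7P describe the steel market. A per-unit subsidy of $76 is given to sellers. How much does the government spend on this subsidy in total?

Pre-subsidy: 156 - P = -884 + 7P gives P* = 130, x* = 26.
With the subsidy, sellers receive Ps = Pb + 76 for each unit, where Pb is the price buyers pay.
Supply in terms of Pb becomes xs = -884 + 7(Pb + 76) = -352 + 7Pb. Setting this equal to demand: 156 - Pb = -352 + 7Pb, so Pb = 63.5.
Sellers receive Ps = 63.5 + 76 = 139.5; x' = 156 − 1·63.5 = 92.5.
Government outlay = subsidy × quantity = 76 × 92.5 = 7030.

Government cost = $7030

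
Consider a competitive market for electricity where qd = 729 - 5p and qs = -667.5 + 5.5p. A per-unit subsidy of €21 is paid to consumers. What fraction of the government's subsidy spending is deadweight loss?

DWL / government spending = 55/238

Pre-subsidy: 729 - 5p = -667.5 + 5.5p gives p* = 133, q* = 64.
With the rebate, buyers effectively pay pb = ps − 21, where ps is the price sellers receive.
Demand in terms of ps becomes qd = 729 − 5(ps − 21) = 834 - 5ps. Setting this equal to supply: 834 - 5ps = -667.5 + 5.5ps, so ps = 143.
Buyers pay pb = 143 − 21 = 122; q' = -667.5 + 5.5·143 = 119.
ΔCS = ½(64 + 119)(133 − 122) = 1006.5; ΔPS = ½(64 + 119)(143 − 133) = 915.
Government spending = 21 × 119 = 2499.
DWL = ½ × 21 × (119 − 64) = 577.5; fraction = 577.5 / 2499 = 55/238.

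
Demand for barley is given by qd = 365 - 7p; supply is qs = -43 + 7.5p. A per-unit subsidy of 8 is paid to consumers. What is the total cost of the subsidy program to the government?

Pre-subsidy: 365 - 7p = -43 + 7.5p gives p* = 816/29, q* = 4873/29.
With the rebate, buyers effectively pay pb = ps − 8, where ps is the price sellers receive.
Demand in terms of ps becomes qd = 365 − 7(ps − 8) = 421 - 7ps. Setting this equal to supply: 421 - 7ps = -43 + 7.5ps, so ps = 32.
Buyers pay pb = 32 − 8 = 24; q' = -43 + 7.5·32 = 197.
Government outlay = subsidy × quantity = 8 × 197 = 1576.

Government cost = 1576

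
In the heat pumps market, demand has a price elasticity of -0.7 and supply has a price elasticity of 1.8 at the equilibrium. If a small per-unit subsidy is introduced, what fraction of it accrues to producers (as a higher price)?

For a small subsidy around the equilibrium, the benefit split depends on the relative slopes, which at a point are proportional to the elasticities.
Buyer share = εs/(εs + |εd|) = 1.8/(1.8 + 0.7) = 0.72; seller share = |εd|/(εs + |εd|) = 0.28.
So producers capture 0.28 of the subsidy.

Producer share = 0.28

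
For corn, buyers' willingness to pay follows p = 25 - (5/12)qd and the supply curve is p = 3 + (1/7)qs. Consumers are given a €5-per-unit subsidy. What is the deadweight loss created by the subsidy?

Pre-subsidy: 25 - (5/12)q = 3 + (1/7)q gives q* = 1848/47 and p* = 405/47.
With the rebate, buyers effectively pay pb = ps − 5, where ps is the price sellers receive.
On the curves, pb = 25 - (5/12)q and ps = 3 + (1/7)q; the wedge ps − pb = 5 gives 3 + (1/7)q − (25 - (5/12)q) = 5, so q' = 2268/47.
Then pb = 25 − (5/12)·(2268/47) = 230/47 and ps = 3 + (1/7)·(2268/47) = 465/47.
The subsidy expands output by 2268/47 − 1848/47 = 420/47 past the efficient level; on those units the gap between marginal cost and willingness to pay runs from 0 up to 5.
DWL = ½ × 5 × 420/47 = 1050/47.

Deadweight loss = 1050/47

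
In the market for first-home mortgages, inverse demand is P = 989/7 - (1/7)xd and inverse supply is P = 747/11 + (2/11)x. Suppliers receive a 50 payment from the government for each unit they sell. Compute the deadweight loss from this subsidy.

Deadweight loss = 3850

Pre-subsidy: 989/7 - (1/7)x = 747/11 + (2/11)x gives x* = 226 and P* = 109.
With the subsidy, sellers receive Ps = Pb + 50 for each unit, where Pb is the price buyers pay.
On the curves, Pb = 989/7 - (1/7)x and Ps = 747/11 + (2/11)x; the wedge Ps − Pb = 50 gives 747/11 + (2/11)x − (989/7 - (1/7)x) = 50, so x' = 380.
Then Pb = 989/7 − (1/7)·380 = 87 and Ps = 747/11 + (2/11)·380 = 137.
The subsidy expands output by 380 − 226 = 154 past the efficient level; on those units the gap between marginal cost and willingness to pay runs from 0 up to 50.
DWL = ½ × 50 × 154 = 3850.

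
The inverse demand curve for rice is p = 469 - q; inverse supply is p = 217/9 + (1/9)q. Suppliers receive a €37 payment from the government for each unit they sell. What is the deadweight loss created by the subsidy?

Deadweight loss = €616.05

Pre-subsidy: 469 - q = 217/9 + (1/9)q gives q* = 400.4 and p* = 68.6.
With the subsidy, sellers receive ps = pb + 37 for each unit, where pb is the price buyers pay.
On the curves, pb = 469 - q and ps = 217/9 + (1/9)q; the wedge ps − pb = 37 gives 217/9 + (1/9)q − (469 - q) = 37, so q' = 433.7.
Then pb = 469 − 1·433.7 = 35.3 and ps = 217/9 + (1/9)·433.7 = 72.3.
The subsidy expands output by 433.7 − 400.4 = 33.3 past the efficient level; on those units the gap between marginal cost and willingness to pay runs from 0 up to 37.
DWL = ½ × 37 × 33.3 = 616.05.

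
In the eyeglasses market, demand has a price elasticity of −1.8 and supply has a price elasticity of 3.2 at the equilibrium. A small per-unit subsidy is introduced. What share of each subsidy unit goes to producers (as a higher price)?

Producer share = 0.36

For a small subsidy around the equilibrium, the benefit split depends on the relative slopes, which at a point are proportional to the elasticities.
Buyer share = εs/(εs + |εd|) = 3.2/(3.2 + 1.8) = 0.64; seller share = |εd|/(εs + |εd|) = 0.36.
So producers capture 0.36 of the subsidy.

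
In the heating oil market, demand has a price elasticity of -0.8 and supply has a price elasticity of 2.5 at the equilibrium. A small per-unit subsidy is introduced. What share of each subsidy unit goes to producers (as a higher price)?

For a small subsidy around the equilibrium, the benefit split depends on the relative slopes, which at a point are proportional to the elasticities.
Buyer share = εs/(εs + |εd|) = 2.5/(2.5 + 0.8) = 25/33; seller share = |εd|/(εs + |εd|) = 8/33.
So producers capture 8/33 of the subsidy.

Producer share = 8/33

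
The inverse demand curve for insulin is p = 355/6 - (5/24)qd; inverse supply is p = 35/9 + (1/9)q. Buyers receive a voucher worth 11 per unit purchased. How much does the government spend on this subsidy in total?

Government cost = 52492/23

Pre-subsidy: 355/6 - (5/24)q = 35/9 + (1/9)q gives q* = 3980/23 and p* = 1595/69.
With the rebate, buyers effectively pay pb = ps − 11, where ps is the price sellers receive.
On the curves, pb = 355/6 - (5/24)q and ps = 35/9 + (1/9)q; the wedge ps − pb = 11 gives 35/9 + (1/9)q − (355/6 - (5/24)q) = 11, so q' = 4772/23.
Then pb = 355/6 − (5/24)·(4772/23) = 1100/69 and ps = 35/9 + (1/9)·(4772/23) = 1859/69.
Government outlay = subsidy × quantity = 11 × 4772/23 = 52492/23.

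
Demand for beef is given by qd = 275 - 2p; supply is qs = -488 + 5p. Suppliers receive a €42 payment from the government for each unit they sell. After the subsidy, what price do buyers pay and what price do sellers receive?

Buyers pay €79; sellers receive €121

Pre-subsidy: 275 - 2p = -488 + 5p gives p* = 109, q* = 57.
With the subsidy, sellers receive ps = pb + 42 for each unit, where pb is the price buyers pay.
Supply in terms of pb becomes qs = -488 + 5(pb + 42) = -278 + 5pb. Setting this equal to demand: 275 - 2pb = -278 + 5pb, so pb = 79.
Sellers receive ps = 79 + 42 = 121; q' = 275 − 2·79 = 117.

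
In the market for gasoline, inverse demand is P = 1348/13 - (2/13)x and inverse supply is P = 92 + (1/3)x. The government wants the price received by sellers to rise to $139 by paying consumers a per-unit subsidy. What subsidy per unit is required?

At a seller price of 139, quantity supplied is -276 + 3·139 = 141.
Buyers absorb 141 only when they pay Pb = 1348/13 − (2/13)·141 = 82.
s = Ps − Pb = 139 − 82 = 57.

Required subsidy s = $57 per unit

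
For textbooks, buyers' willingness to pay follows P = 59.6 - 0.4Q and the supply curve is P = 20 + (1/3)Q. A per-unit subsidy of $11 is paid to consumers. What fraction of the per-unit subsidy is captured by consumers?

Pre-subsidy: 59.6 - 0.4Q = 20 + (1/3)Q gives Q* = 54 and P* = 38.
With the rebate, buyers effectively pay Pb = Ps − 11, where Ps is the price sellers receive.
On the curves, Pb = 59.6 - 0.4Q and Ps = 20 + (1/3)Q; the wedge Ps − Pb = 11 gives 20 + (1/3)Q − (59.6 - 0.4Q) = 11, so Q' = 69.
Then Pb = 59.6 − 0.4·69 = 32 and Ps = 20 + (1/3)·69 = 43.
Buyers' price falls by P* − Pb = 38 − 32 = 6; sellers' price rises by Ps − P* = 43 − 38 = 5.
So consumers capture 6/11 = 6/11 of each unit of subsidy.

Consumer share = 6/11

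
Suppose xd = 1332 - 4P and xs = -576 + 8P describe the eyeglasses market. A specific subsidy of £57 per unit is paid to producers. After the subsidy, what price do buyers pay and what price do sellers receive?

Buyers pay £121; sellers receive £178

Pre-subsidy: 1332 - 4P = -576 + 8P gives P* = 159, x* = 696.
With the subsidy, sellers receive Ps = Pb + 57 for each unit, where Pb is the price buyers pay.
Supply in terms of Pb becomes xs = -576 + 8(Pb + 57) = -120 + 8Pb. Setting this equal to demand: 1332 - 4Pb = -120 + 8Pb, so Pb = 121.
Sellers receive Ps = 121 + 57 = 178; x' = 1332 − 4·121 = 848.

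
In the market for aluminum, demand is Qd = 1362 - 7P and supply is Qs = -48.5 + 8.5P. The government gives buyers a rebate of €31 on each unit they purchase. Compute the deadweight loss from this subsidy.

Pre-subsidy: 1362 - 7P = -48.5 + 8.5P gives P* = 91, Q* = 725.
With the rebate, buyers effectively pay Pb = Ps − 31, where Ps is the price sellers receive.
Demand in terms of Ps becomes Qd = 1362 − 7(Ps − 31) = 1579 - 7Ps. Setting this equal to supply: 1579 - 7Ps = -48.5 + 8.5Ps, so Ps = 105.
Buyers pay Pb = 105 − 31 = 74; Q' = -48.5 + 8.5·105 = 844.
The subsidy expands output by 844 − 725 = 119 past the efficient level; on those units the gap between marginal cost and willingness to pay runs from 0 up to 31.
DWL = ½ × 31 × 119 = 1844.5.

Deadweight loss = €1844.5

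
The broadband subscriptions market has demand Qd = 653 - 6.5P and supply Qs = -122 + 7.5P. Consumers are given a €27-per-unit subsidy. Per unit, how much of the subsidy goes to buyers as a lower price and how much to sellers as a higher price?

Buyers gain 405/28 per unit; sellers gain 351/28 per unit

Pre-subsidy: 653 - 6.5P = -122 + 7.5P gives P* = 775/14, Q* = 8209/28.
With the rebate, buyers effectively pay Pb = Ps − 27, where Ps is the price sellers receive.
Demand in terms of Ps becomes Qd = 653 − 6.5(Ps − 27) = 828.5 - 6.5Ps. Setting this equal to supply: 828.5 - 6.5Ps = -122 + 7.5Ps, so Ps = 1901/28.
Buyers pay Pb = 1901/28 − 27 = 1145/28; Q' = -122 + 7.5·(1901/28) = 21683/56.
Buyers' price falls by P* − Pb = 775/14 − 1145/28 = 405/28; sellers' price rises by Ps − P* = 1901/28 − 775/14 = 351/28.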